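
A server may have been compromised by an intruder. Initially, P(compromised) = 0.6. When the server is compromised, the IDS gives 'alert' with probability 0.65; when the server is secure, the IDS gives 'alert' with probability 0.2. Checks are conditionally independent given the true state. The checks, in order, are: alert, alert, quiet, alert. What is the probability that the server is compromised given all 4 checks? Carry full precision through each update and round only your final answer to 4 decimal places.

After 'alert': P(compromised) = 0.65·0.6000 / (0.65·0.6000 + 0.2·0.4000) ≈ 0.8298
After 'alert': P(compromised) = 0.65·0.8298 / (0.65·0.8298 + 0.2·0.1702) ≈ 0.9406
After 'quiet': P(compromised) = 0.35·0.9406 / (0.35·0.9406 + 0.8·0.0594) ≈ 0.8739
After 'alert': P(compromised) = 0.65·0.8739 / (0.65·0.8739 + 0.2·0.1261) ≈ 0.9575

0.9575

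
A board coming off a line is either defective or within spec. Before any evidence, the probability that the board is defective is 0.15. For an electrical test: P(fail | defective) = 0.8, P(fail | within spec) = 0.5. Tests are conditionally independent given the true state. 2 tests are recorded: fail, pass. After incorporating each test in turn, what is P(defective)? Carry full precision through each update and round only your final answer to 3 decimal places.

0.101

After 'fail': P(defective) = 0.8·0.1500 / (0.8·0.1500 + 0.5·0.8500) ≈ 0.2202
After 'pass': P(defective) = 0.2·0.2202 / (0.2·0.2202 + 0.5·0.7798) ≈ 0.1015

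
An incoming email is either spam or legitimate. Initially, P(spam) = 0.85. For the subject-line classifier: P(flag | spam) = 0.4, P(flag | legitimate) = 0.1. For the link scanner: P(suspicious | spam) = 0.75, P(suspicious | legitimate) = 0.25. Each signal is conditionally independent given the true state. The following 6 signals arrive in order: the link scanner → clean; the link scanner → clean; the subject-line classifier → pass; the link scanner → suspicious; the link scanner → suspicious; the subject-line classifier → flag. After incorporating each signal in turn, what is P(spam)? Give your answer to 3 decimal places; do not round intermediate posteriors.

0.938

Apply Bayes' rule sequentially, carrying P(spam) forward.
After the link scanner='clean': P(spam) = 0.25·0.8500 / (0.25·0.8500 + 0.75·0.1500) ≈ 0.6538
After the link scanner='clean': P(spam) = 0.25·0.6538 / (0.25·0.6538 + 0.75·0.3462) ≈ 0.3864
After the subject-line classifier='pass': P(spam) = 0.6·0.3864 / (0.6·0.3864 + 0.9·0.6136) ≈ 0.2957
After the link scanner='suspicious': P(spam) = 0.75·0.2957 / (0.75·0.2957 + 0.25·0.7043) ≈ 0.5574
After the link scanner='suspicious': P(spam) = 0.75·0.5574 / (0.75·0.5574 + 0.25·0.4426) ≈ 0.7907
After the subject-line classifier='flag': P(spam) = 0.4·0.7907 / (0.4·0.7907 + 0.1·0.2093) ≈ 0.9379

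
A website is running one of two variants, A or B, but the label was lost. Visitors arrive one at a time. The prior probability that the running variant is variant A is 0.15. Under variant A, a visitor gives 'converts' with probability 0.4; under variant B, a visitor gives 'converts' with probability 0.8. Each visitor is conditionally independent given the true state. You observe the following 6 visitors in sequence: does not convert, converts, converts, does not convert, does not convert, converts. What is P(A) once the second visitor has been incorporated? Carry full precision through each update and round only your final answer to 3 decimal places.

0.209

After 'does not convert': P(A) = 0.6·0.1500 / (0.6·0.1500 + 0.2·0.8500) ≈ 0.3462
After 'converts': P(A) = 0.4·0.3462 / (0.4·0.3462 + 0.8·0.6538) ≈ 0.2093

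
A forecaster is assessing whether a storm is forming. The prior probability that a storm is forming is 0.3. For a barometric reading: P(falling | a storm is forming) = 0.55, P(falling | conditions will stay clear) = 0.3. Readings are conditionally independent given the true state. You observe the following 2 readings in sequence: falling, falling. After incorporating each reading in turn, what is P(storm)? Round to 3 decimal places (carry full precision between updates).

After 'falling': P(storm) = 0.55·0.3000 / (0.55·0.3000 + 0.3·0.7000) ≈ 0.4400
After 'falling': P(storm) = 0.55·0.4400 / (0.55·0.4400 + 0.3·0.5600) ≈ 0.5902

0.590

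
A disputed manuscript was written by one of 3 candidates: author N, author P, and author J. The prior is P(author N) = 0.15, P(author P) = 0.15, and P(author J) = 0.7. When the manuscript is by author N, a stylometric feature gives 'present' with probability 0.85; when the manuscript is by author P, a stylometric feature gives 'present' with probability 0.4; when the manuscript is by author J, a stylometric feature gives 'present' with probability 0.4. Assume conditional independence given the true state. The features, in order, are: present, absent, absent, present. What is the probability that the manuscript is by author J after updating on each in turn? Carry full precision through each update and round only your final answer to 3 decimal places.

0.784

Apply Bayes' rule sequentially, carrying P(author J) forward.
After 'present': normaliser = 0.85·0.1500 + 0.4·0.1500 + 0.4·0.7000; P(author N) ≈ 0.2727, P(author P) ≈ 0.1283, P(author J) ≈ 0.5989
After 'absent': normaliser = 0.15·0.2727 + 0.6·0.1283 + 0.6·0.5989; P(author N) ≈ 0.0857, P(author P) ≈ 0.1613, P(author J) ≈ 0.7529
After 'absent': normaliser = 0.15·0.0857 + 0.6·0.1613 + 0.6·0.7529; P(author N) ≈ 0.0229, P(author P) ≈ 0.1724, P(author J) ≈ 0.8047
After 'present': normaliser = 0.85·0.0229 + 0.4·0.1724 + 0.4·0.8047; P(author N) ≈ 0.0474, P(author P) ≈ 0.1681, P(author J) ≈ 0.7845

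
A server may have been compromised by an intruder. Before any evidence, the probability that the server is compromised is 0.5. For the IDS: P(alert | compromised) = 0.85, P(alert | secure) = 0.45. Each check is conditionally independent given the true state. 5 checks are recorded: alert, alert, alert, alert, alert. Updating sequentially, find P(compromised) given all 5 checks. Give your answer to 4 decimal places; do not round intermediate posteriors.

0.9601

Apply Bayes' rule sequentially, carrying P(compromised) forward.
After 'alert': P(compromised) = 0.85·0.5000 / (0.85·0.5000 + 0.45·0.5000) ≈ 0.6538
After 'alert': P(compromised) = 0.85·0.6538 / (0.85·0.6538 + 0.45·0.3462) ≈ 0.7811
After 'alert': P(compromised) = 0.85·0.7811 / (0.85·0.7811 + 0.45·0.2189) ≈ 0.8708
After 'alert': P(compromised) = 0.85·0.8708 / (0.85·0.8708 + 0.45·0.1292) ≈ 0.9272
After 'alert': P(compromised) = 0.85·0.9272 / (0.85·0.9272 + 0.45·0.0728) ≈ 0.9601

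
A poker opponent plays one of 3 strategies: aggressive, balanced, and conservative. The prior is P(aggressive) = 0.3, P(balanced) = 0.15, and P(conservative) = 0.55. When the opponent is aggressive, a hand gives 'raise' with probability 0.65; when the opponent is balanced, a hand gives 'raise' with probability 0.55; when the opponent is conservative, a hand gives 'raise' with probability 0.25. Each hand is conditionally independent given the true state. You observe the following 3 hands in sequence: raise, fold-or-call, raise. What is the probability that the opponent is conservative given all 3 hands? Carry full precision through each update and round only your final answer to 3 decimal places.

Apply Bayes' rule sequentially, carrying P(conservative) forward.
After 'raise': normaliser = 0.65·0.3000 + 0.55·0.1500 + 0.25·0.5500; P(aggressive) ≈ 0.4699, P(balanced) ≈ 0.1988, P(conservative) ≈ 0.3313
After 'fold-or-call': normaliser = 0.35·0.4699 + 0.45·0.1988 + 0.75·0.3313; P(aggressive) ≈ 0.3273, P(balanced) ≈ 0.1781, P(conservative) ≈ 0.4946
After 'raise': normaliser = 0.65·0.3273 + 0.55·0.1781 + 0.25·0.4946; P(aggressive) ≈ 0.4899, P(balanced) ≈ 0.2255, P(conservative) ≈ 0.2847

0.285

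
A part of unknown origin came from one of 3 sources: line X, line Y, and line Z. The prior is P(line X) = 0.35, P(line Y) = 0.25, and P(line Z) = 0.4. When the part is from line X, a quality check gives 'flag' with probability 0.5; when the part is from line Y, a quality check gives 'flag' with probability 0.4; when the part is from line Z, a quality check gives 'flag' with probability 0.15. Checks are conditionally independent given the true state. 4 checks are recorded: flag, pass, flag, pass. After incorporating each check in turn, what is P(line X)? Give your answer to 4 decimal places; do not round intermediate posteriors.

0.5114

After 'flag': normaliser = 0.5·0.3500 + 0.4·0.2500 + 0.15·0.4000; P(line X) ≈ 0.5224, P(line Y) ≈ 0.2985, P(line Z) ≈ 0.1791
After 'pass': normaliser = 0.5·0.5224 + 0.6·0.2985 + 0.85·0.1791; P(line X) ≈ 0.4408, P(line Y) ≈ 0.3023, P(line Z) ≈ 0.2569
After 'flag': normaliser = 0.5·0.4408 + 0.4·0.3023 + 0.15·0.2569; P(line X) ≈ 0.5802, P(line Y) ≈ 0.3183, P(line Z) ≈ 0.1015
After 'pass': normaliser = 0.5·0.5802 + 0.6·0.3183 + 0.85·0.1015; P(line X) ≈ 0.5114, P(line Y) ≈ 0.3366, P(line Z) ≈ 0.1520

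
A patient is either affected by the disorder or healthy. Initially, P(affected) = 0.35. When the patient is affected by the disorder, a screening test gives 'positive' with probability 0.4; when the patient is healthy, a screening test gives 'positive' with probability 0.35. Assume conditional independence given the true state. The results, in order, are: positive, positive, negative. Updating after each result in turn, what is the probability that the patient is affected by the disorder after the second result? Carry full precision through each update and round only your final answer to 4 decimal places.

Apply Bayes' rule sequentially, carrying P(affected) forward.
After 'positive': P(affected) = 0.4·0.3500 / (0.4·0.3500 + 0.35·0.6500) ≈ 0.3810
After 'positive': P(affected) = 0.4·0.3810 / (0.4·0.3810 + 0.35·0.6190) ≈ 0.4129

0.4129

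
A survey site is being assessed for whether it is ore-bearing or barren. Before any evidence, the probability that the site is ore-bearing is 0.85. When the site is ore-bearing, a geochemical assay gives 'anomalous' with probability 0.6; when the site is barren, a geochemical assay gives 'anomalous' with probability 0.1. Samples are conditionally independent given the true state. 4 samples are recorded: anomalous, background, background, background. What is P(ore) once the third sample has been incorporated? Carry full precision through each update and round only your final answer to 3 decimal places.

0.870

After 'anomalous': P(ore) = 0.6·0.8500 / (0.6·0.8500 + 0.1·0.1500) ≈ 0.9714
After 'background': P(ore) = 0.4·0.9714 / (0.4·0.9714 + 0.9·0.0286) ≈ 0.9379
After 'background': P(ore) = 0.4·0.9379 / (0.4·0.9379 + 0.9·0.0621) ≈ 0.8704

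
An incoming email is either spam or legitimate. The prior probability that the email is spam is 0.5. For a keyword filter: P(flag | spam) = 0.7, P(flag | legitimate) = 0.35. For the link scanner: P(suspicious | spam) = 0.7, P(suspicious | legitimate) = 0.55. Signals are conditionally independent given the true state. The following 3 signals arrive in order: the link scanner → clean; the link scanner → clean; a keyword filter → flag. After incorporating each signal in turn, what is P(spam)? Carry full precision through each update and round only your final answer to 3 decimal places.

0.471

After the link scanner='clean': P(spam) = 0.3·0.5000 / (0.3·0.5000 + 0.45·0.5000) ≈ 0.4000
After the link scanner='clean': P(spam) = 0.3·0.4000 / (0.3·0.4000 + 0.45·0.6000) ≈ 0.3077
After a keyword filter='flag': P(spam) = 0.7·0.3077 / (0.7·0.3077 + 0.35·0.6923) ≈ 0.4706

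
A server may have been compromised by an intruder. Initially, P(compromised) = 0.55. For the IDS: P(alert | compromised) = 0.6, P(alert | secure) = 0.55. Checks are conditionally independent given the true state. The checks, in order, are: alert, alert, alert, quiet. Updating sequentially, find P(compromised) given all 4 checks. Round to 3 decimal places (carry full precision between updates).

0.585

Each posterior becomes the prior for the next update.
After 'alert': P(compromised) = 0.6·0.5500 / (0.6·0.5500 + 0.55·0.4500) ≈ 0.5714
After 'alert': P(compromised) = 0.6·0.5714 / (0.6·0.5714 + 0.55·0.4286) ≈ 0.5926
After 'alert': P(compromised) = 0.6·0.5926 / (0.6·0.5926 + 0.55·0.4074) ≈ 0.6134
After 'quiet': P(compromised) = 0.4·0.6134 / (0.4·0.6134 + 0.45·0.3866) ≈ 0.5851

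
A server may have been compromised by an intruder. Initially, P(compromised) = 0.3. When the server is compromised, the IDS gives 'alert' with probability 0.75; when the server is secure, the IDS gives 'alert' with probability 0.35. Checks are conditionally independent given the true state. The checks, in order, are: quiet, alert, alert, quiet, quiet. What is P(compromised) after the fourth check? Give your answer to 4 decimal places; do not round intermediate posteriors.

0.2255

After 'quiet': P(compromised) = 0.25·0.3000 / (0.25·0.3000 + 0.65·0.7000) ≈ 0.1415
After 'alert': P(compromised) = 0.75·0.1415 / (0.75·0.1415 + 0.35·0.8585) ≈ 0.2610
After 'alert': P(compromised) = 0.75·0.2610 / (0.75·0.2610 + 0.35·0.7390) ≈ 0.4308
After 'quiet': P(compromised) = 0.25·0.4308 / (0.25·0.4308 + 0.65·0.5692) ≈ 0.2255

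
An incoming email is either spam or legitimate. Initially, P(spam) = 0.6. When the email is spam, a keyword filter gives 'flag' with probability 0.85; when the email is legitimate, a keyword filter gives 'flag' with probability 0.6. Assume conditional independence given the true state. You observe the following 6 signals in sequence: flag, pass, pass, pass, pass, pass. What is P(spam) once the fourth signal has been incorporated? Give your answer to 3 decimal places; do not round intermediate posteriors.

0.101

Apply Bayes' rule sequentially, carrying P(spam) forward.
After 'flag': P(spam) = 0.85·0.6000 / (0.85·0.6000 + 0.6·0.4000) ≈ 0.6800
After 'pass': P(spam) = 0.15·0.6800 / (0.15·0.6800 + 0.4·0.3200) ≈ 0.4435
After 'pass': P(spam) = 0.15·0.4435 / (0.15·0.4435 + 0.4·0.5565) ≈ 0.2301
After 'pass': P(spam) = 0.15·0.2301 / (0.15·0.2301 + 0.4·0.7699) ≈ 0.1008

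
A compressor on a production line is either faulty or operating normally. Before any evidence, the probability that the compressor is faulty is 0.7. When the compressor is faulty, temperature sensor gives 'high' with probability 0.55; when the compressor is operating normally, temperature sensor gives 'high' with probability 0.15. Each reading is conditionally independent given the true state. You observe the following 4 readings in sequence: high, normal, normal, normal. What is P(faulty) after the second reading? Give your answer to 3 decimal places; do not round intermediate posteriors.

0.819

Apply Bayes' rule sequentially, carrying P(faulty) forward.
After 'high': P(faulty) = 0.55·0.7000 / (0.55·0.7000 + 0.15·0.3000) ≈ 0.8953
After 'normal': P(faulty) = 0.45·0.8953 / (0.45·0.8953 + 0.85·0.1047) ≈ 0.8191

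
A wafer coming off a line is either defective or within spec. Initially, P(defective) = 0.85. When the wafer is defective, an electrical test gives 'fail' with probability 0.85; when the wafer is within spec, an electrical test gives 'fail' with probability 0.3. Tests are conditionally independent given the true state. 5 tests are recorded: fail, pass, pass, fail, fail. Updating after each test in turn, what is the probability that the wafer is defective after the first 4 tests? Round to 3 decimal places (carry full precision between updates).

0.676

After 'fail': P(defective) = 0.85·0.8500 / (0.85·0.8500 + 0.3·0.1500) ≈ 0.9414
After 'pass': P(defective) = 0.15·0.9414 / (0.15·0.9414 + 0.7·0.0586) ≈ 0.7748
After 'pass': P(defective) = 0.15·0.7748 / (0.15·0.7748 + 0.7·0.2252) ≈ 0.4244
After 'fail': P(defective) = 0.85·0.4244 / (0.85·0.4244 + 0.3·0.5756) ≈ 0.6763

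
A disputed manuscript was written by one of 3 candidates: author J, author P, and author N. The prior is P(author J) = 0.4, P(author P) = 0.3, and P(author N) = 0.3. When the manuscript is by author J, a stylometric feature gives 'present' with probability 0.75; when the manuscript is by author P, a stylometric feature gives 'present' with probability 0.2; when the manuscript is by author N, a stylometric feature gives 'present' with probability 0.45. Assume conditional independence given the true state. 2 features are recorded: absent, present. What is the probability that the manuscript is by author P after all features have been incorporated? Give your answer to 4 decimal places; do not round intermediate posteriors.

0.2433

After 'absent': normaliser = 0.25·0.4000 + 0.8·0.3000 + 0.55·0.3000; P(author J) ≈ 0.1980, P(author P) ≈ 0.4752, P(author N) ≈ 0.3267
After 'present': normaliser = 0.75·0.1980 + 0.2·0.4752 + 0.45·0.3267; P(author J) ≈ 0.3802, P(author P) ≈ 0.2433, P(author N) ≈ 0.3764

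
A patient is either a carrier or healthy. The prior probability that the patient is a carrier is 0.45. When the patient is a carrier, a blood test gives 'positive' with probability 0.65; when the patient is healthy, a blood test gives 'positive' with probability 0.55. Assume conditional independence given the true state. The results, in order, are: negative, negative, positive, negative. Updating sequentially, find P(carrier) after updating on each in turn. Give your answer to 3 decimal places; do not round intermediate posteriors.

0.313

After 'negative': P(carrier) = 0.35·0.4500 / (0.35·0.4500 + 0.45·0.5500) ≈ 0.3889
After 'negative': P(carrier) = 0.35·0.3889 / (0.35·0.3889 + 0.45·0.6111) ≈ 0.3311
After 'positive': P(carrier) = 0.65·0.3311 / (0.65·0.3311 + 0.55·0.6689) ≈ 0.3691
After 'negative': P(carrier) = 0.35·0.3691 / (0.35·0.3691 + 0.45·0.6309) ≈ 0.3127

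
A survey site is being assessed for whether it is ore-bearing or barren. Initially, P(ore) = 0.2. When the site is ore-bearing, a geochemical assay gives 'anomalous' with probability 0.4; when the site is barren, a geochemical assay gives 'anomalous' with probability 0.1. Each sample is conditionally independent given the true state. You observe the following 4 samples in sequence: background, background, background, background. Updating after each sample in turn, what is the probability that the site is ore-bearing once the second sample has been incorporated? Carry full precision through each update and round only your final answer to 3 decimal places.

0.100

After 'background': P(ore) = 0.6·0.2000 / (0.6·0.2000 + 0.9·0.8000) ≈ 0.1429
After 'background': P(ore) = 0.6·0.1429 / (0.6·0.1429 + 0.9·0.8571) ≈ 0.1000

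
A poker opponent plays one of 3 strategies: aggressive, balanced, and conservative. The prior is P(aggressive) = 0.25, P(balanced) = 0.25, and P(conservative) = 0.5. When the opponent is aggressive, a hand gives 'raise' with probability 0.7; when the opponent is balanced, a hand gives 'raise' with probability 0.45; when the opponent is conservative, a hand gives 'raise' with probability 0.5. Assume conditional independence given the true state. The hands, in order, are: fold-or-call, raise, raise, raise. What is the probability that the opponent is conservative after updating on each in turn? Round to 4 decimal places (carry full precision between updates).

0.4496

After 'fold-or-call': normaliser = 0.3·0.2500 + 0.55·0.2500 + 0.5·0.5000; P(aggressive) ≈ 0.1622, P(balanced) ≈ 0.2973, P(conservative) ≈ 0.5405
After 'raise': normaliser = 0.7·0.1622 + 0.45·0.2973 + 0.5·0.5405; P(aggressive) ≈ 0.2193, P(balanced) ≈ 0.2585, P(conservative) ≈ 0.5222
After 'raise': normaliser = 0.7·0.2193 + 0.45·0.2585 + 0.5·0.5222; P(aggressive) ≈ 0.2892, P(balanced) ≈ 0.2191, P(conservative) ≈ 0.4918
After 'raise': normaliser = 0.7·0.2892 + 0.45·0.2191 + 0.5·0.4918; P(aggressive) ≈ 0.3701, P(balanced) ≈ 0.1803, P(conservative) ≈ 0.4496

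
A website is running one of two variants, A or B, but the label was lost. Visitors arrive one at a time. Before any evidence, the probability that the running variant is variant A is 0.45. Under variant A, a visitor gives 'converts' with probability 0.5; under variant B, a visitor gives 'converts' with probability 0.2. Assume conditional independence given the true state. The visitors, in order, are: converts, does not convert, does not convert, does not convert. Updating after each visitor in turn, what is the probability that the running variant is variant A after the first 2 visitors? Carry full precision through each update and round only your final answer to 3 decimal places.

0.561

After 'converts': P(A) = 0.5·0.4500 / (0.5·0.4500 + 0.2·0.5500) ≈ 0.6716
After 'does not convert': P(A) = 0.5·0.6716 / (0.5·0.6716 + 0.8·0.3284) ≈ 0.5611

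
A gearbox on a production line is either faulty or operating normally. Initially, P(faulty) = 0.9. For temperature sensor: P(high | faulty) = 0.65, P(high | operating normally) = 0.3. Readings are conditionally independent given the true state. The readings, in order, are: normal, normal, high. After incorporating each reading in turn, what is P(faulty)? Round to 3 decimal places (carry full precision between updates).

Each posterior becomes the prior for the next update.
After 'normal': P(faulty) = 0.35·0.9000 / (0.35·0.9000 + 0.7·0.1000) ≈ 0.8182
After 'normal': P(faulty) = 0.35·0.8182 / (0.35·0.8182 + 0.7·0.1818) ≈ 0.6923
After 'high': P(faulty) = 0.65·0.6923 / (0.65·0.6923 + 0.3·0.3077) ≈ 0.8298

0.830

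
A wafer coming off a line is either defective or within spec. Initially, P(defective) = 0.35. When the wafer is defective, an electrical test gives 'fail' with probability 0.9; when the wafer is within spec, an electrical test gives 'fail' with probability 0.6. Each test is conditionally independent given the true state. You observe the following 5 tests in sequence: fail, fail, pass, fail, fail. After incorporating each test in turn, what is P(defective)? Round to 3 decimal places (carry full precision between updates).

After 'fail': P(defective) = 0.9·0.3500 / (0.9·0.3500 + 0.6·0.6500) ≈ 0.4468
After 'fail': P(defective) = 0.9·0.4468 / (0.9·0.4468 + 0.6·0.5532) ≈ 0.5478
After 'pass': P(defective) = 0.1·0.5478 / (0.1·0.5478 + 0.4·0.4522) ≈ 0.2325
After 'fail': P(defective) = 0.9·0.2325 / (0.9·0.2325 + 0.6·0.7675) ≈ 0.3124
After 'fail': P(defective) = 0.9·0.3124 / (0.9·0.3124 + 0.6·0.6876) ≈ 0.4053

0.405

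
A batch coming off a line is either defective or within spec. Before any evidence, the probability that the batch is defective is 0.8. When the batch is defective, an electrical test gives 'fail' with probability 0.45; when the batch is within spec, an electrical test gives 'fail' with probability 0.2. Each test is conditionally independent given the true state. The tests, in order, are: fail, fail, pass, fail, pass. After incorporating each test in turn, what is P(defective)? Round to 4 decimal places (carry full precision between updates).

0.9556

Each posterior becomes the prior for the next update.
After 'fail': P(defective) = 0.45·0.8000 / (0.45·0.8000 + 0.2·0.2000) ≈ 0.9000
After 'fail': P(defective) = 0.45·0.9000 / (0.45·0.9000 + 0.2·0.1000) ≈ 0.9529
After 'pass': P(defective) = 0.55·0.9529 / (0.55·0.9529 + 0.8·0.0471) ≈ 0.9330
After 'fail': P(defective) = 0.45·0.9330 / (0.45·0.9330 + 0.2·0.0670) ≈ 0.9691
After 'pass': P(defective) = 0.55·0.9691 / (0.55·0.9691 + 0.8·0.0309) ≈ 0.9556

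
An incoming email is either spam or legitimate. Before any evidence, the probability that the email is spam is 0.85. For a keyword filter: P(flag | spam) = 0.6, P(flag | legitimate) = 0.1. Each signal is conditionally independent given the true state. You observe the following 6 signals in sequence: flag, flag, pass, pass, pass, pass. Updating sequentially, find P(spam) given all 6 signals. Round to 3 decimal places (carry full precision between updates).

0.888

After 'flag': P(spam) = 0.6·0.8500 / (0.6·0.8500 + 0.1·0.1500) ≈ 0.9714
After 'flag': P(spam) = 0.6·0.9714 / (0.6·0.9714 + 0.1·0.0286) ≈ 0.9951
After 'pass': P(spam) = 0.4·0.9951 / (0.4·0.9951 + 0.9·0.0049) ≈ 0.9891
After 'pass': P(spam) = 0.4·0.9891 / (0.4·0.9891 + 0.9·0.0109) ≈ 0.9758
After 'pass': P(spam) = 0.4·0.9758 / (0.4·0.9758 + 0.9·0.0242) ≈ 0.9471
After 'pass': P(spam) = 0.4·0.9471 / (0.4·0.9471 + 0.9·0.0529) ≈ 0.8884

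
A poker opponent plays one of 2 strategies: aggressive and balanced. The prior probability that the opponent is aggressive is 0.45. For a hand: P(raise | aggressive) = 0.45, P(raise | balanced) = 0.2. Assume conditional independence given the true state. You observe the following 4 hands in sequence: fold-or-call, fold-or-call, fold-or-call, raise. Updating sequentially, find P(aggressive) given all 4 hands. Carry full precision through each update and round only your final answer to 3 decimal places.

0.374

Each posterior becomes the prior for the next update.
After 'fold-or-call': P(aggressive) = 0.55·0.4500 / (0.55·0.4500 + 0.8·0.5500) ≈ 0.3600
After 'fold-or-call': P(aggressive) = 0.55·0.3600 / (0.55·0.3600 + 0.8·0.6400) ≈ 0.2789
After 'fold-or-call': P(aggressive) = 0.55·0.2789 / (0.55·0.2789 + 0.8·0.7211) ≈ 0.2100
After 'raise': P(aggressive) = 0.45·0.2100 / (0.45·0.2100 + 0.2·0.7900) ≈ 0.3743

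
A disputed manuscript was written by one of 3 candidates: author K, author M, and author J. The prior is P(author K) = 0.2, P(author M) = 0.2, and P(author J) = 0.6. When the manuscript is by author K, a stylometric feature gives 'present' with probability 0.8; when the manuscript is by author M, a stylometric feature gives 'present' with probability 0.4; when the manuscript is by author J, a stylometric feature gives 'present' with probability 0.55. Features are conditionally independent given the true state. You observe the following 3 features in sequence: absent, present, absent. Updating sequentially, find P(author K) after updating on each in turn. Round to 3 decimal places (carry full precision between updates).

0.063

After 'absent': normaliser = 0.2·0.2000 + 0.6·0.2000 + 0.45·0.6000; P(author K) ≈ 0.0930, P(author M) ≈ 0.2791, P(author J) ≈ 0.6279
After 'present': normaliser = 0.8·0.0930 + 0.4·0.2791 + 0.55·0.6279; P(author K) ≈ 0.1400, P(author M) ≈ 0.2101, P(author J) ≈ 0.6499
After 'absent': normaliser = 0.2·0.1400 + 0.6·0.2101 + 0.45·0.6499; P(author K) ≈ 0.0627, P(author M) ≈ 0.2823, P(author J) ≈ 0.6550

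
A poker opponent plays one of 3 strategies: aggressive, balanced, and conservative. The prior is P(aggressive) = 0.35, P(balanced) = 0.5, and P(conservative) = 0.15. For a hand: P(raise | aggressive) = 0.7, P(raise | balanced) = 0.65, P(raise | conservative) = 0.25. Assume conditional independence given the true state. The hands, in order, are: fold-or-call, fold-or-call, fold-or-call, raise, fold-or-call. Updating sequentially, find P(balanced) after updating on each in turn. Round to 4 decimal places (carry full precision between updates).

Apply Bayes' rule sequentially, carrying P(balanced) forward.
After 'fold-or-call': normaliser = 0.3·0.3500 + 0.35·0.5000 + 0.75·0.1500; P(aggressive) ≈ 0.2675, P(balanced) ≈ 0.4459, P(conservative) ≈ 0.2866
After 'fold-or-call': normaliser = 0.3·0.2675 + 0.35·0.4459 + 0.75·0.2866; P(aggressive) ≈ 0.1778, P(balanced) ≈ 0.3458, P(conservative) ≈ 0.4764
After 'fold-or-call': normaliser = 0.3·0.1778 + 0.35·0.3458 + 0.75·0.4764; P(aggressive) ≈ 0.1004, P(balanced) ≈ 0.2276, P(conservative) ≈ 0.6720
After 'raise': normaliser = 0.7·0.1004 + 0.65·0.2276 + 0.25·0.6720; P(aggressive) ≈ 0.1819, P(balanced) ≈ 0.3831, P(conservative) ≈ 0.4350
After 'fold-or-call': normaliser = 0.3·0.1819 + 0.35·0.3831 + 0.75·0.4350; P(aggressive) ≈ 0.1060, P(balanced) ≈ 0.2604, P(conservative) ≈ 0.6336

0.2604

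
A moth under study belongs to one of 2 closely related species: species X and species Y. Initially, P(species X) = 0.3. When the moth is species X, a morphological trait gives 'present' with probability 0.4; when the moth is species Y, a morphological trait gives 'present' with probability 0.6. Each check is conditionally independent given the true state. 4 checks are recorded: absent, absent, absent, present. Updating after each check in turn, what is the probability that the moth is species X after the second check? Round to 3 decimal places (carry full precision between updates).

Apply Bayes' rule sequentially, carrying P(species X) forward.
After 'absent': P(species X) = 0.6·0.3000 / (0.6·0.3000 + 0.4·0.7000) ≈ 0.3913
After 'absent': P(species X) = 0.6·0.3913 / (0.6·0.3913 + 0.4·0.6087) ≈ 0.4909

0.491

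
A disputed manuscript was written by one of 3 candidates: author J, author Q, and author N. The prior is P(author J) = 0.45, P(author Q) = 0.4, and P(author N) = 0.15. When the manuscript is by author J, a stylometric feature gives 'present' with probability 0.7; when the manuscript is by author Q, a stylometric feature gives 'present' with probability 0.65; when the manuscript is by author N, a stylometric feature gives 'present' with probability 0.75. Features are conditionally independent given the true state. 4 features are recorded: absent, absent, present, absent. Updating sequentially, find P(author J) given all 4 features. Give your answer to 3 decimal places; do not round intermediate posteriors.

0.397

After 'absent': normaliser = 0.3·0.4500 + 0.35·0.4000 + 0.25·0.1500; P(author J) ≈ 0.4320, P(author Q) ≈ 0.4480, P(author N) ≈ 0.1200
After 'absent': normaliser = 0.3·0.4320 + 0.35·0.4480 + 0.25·0.1200; P(author J) ≈ 0.4096, P(author Q) ≈ 0.4956, P(author N) ≈ 0.0948
After 'present': normaliser = 0.7·0.4096 + 0.65·0.4956 + 0.75·0.0948; P(author J) ≈ 0.4217, P(author Q) ≈ 0.4737, P(author N) ≈ 0.1046
After 'absent': normaliser = 0.3·0.4217 + 0.35·0.4737 + 0.25·0.1046; P(author J) ≈ 0.3972, P(author Q) ≈ 0.5207, P(author N) ≈ 0.0821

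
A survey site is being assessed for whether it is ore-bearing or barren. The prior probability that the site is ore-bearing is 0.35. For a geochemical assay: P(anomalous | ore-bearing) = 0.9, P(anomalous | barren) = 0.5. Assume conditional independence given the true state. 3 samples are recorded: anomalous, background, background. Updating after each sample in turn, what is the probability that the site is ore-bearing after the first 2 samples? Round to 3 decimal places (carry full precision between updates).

After 'anomalous': P(ore) = 0.9·0.3500 / (0.9·0.3500 + 0.5·0.6500) ≈ 0.4922
After 'background': P(ore) = 0.1·0.4922 / (0.1·0.4922 + 0.5·0.5078) ≈ 0.1624

0.162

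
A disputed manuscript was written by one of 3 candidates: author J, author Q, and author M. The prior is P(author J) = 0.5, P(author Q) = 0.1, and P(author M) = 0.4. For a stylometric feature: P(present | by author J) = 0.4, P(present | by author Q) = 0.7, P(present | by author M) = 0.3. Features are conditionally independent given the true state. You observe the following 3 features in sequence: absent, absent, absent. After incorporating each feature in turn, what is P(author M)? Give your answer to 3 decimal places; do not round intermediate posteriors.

0.553

After 'absent': normaliser = 0.6·0.5000 + 0.3·0.1000 + 0.7·0.4000; P(author J) ≈ 0.4918, P(author Q) ≈ 0.0492, P(author M) ≈ 0.4590
After 'absent': normaliser = 0.6·0.4918 + 0.3·0.0492 + 0.7·0.4590; P(author J) ≈ 0.4675, P(author Q) ≈ 0.0234, P(author M) ≈ 0.5091
After 'absent': normaliser = 0.6·0.4675 + 0.3·0.0234 + 0.7·0.5091; P(author J) ≈ 0.4357, P(author Q) ≈ 0.0109, P(author M) ≈ 0.5534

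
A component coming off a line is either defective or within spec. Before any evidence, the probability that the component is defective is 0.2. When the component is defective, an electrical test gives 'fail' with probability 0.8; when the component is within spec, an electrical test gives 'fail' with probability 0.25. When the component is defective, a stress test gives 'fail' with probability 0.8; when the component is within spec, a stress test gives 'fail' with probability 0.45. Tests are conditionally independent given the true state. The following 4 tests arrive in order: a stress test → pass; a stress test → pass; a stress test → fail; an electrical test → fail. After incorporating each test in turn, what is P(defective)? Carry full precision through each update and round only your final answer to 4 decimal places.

After a stress test='pass': P(defective) = 0.2·0.2000 / (0.2·0.2000 + 0.55·0.8000) ≈ 0.0833
After a stress test='pass': P(defective) = 0.2·0.0833 / (0.2·0.0833 + 0.55·0.9167) ≈ 0.0320
After a stress test='fail': P(defective) = 0.8·0.0320 / (0.8·0.0320 + 0.45·0.9680) ≈ 0.0555
After an electrical test='fail': P(defective) = 0.8·0.0555 / (0.8·0.0555 + 0.25·0.9445) ≈ 0.1583

0.1583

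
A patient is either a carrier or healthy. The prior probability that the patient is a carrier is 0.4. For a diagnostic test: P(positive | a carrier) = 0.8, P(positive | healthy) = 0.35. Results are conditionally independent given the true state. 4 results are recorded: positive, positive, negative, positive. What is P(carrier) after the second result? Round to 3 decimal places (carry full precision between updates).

0.777

After 'positive': P(carrier) = 0.8·0.4000 / (0.8·0.4000 + 0.35·0.6000) ≈ 0.6038
After 'positive': P(carrier) = 0.8·0.6038 / (0.8·0.6038 + 0.35·0.3962) ≈ 0.7769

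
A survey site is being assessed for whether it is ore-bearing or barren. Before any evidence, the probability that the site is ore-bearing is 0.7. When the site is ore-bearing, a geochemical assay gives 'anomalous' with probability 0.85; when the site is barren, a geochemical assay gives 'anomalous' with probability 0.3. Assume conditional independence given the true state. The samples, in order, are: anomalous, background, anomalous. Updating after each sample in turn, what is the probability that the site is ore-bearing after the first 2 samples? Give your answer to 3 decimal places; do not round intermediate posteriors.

0.586

After 'anomalous': P(ore) = 0.85·0.7000 / (0.85·0.7000 + 0.3·0.3000) ≈ 0.8686
After 'background': P(ore) = 0.15·0.8686 / (0.15·0.8686 + 0.7·0.1314) ≈ 0.5862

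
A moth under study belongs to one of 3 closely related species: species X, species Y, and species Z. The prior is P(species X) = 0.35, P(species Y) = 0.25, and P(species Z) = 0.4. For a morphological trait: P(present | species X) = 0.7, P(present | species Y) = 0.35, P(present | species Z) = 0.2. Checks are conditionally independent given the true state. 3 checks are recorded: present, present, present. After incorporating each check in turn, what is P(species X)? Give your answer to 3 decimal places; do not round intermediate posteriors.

0.896

After 'present': normaliser = 0.7·0.3500 + 0.35·0.2500 + 0.2·0.4000; P(species X) ≈ 0.5939, P(species Y) ≈ 0.2121, P(species Z) ≈ 0.1939
After 'present': normaliser = 0.7·0.5939 + 0.35·0.2121 + 0.2·0.1939; P(species X) ≈ 0.7862, P(species Y) ≈ 0.1404, P(species Z) ≈ 0.0734
After 'present': normaliser = 0.7·0.7862 + 0.35·0.1404 + 0.2·0.0734; P(species X) ≈ 0.8961, P(species Y) ≈ 0.0800, P(species Z) ≈ 0.0239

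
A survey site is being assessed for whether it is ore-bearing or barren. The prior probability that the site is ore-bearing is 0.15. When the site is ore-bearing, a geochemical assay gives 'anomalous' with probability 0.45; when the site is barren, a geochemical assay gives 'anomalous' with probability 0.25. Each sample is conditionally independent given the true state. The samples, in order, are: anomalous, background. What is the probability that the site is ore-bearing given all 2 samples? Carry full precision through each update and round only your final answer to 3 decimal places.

0.189

After 'anomalous': P(ore) = 0.45·0.1500 / (0.45·0.1500 + 0.25·0.8500) ≈ 0.2411
After 'background': P(ore) = 0.55·0.2411 / (0.55·0.2411 + 0.75·0.7589) ≈ 0.1889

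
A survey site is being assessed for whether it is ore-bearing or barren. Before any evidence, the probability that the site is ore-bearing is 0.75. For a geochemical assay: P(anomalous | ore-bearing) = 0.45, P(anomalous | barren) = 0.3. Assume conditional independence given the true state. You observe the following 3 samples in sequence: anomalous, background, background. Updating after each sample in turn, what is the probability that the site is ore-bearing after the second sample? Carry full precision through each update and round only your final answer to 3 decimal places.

0.780

Apply Bayes' rule sequentially, carrying P(ore) forward.
After 'anomalous': P(ore) = 0.45·0.7500 / (0.45·0.7500 + 0.3·0.2500) ≈ 0.8182
After 'background': P(ore) = 0.55·0.8182 / (0.55·0.8182 + 0.7·0.1818) ≈ 0.7795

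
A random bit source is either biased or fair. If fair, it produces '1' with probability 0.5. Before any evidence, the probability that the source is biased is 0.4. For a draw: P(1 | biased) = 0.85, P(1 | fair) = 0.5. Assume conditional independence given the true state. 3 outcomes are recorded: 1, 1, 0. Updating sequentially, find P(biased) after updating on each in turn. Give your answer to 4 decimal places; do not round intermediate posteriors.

0.3663

Each posterior becomes the prior for the next update.
After '1': P(biased) = 0.85·0.4000 / (0.85·0.4000 + 0.5·0.6000) ≈ 0.5312
After '1': P(biased) = 0.85·0.5312 / (0.85·0.5312 + 0.5·0.4688) ≈ 0.6583
After '0': P(biased) = 0.15·0.6583 / (0.15·0.6583 + 0.5·0.3417) ≈ 0.3663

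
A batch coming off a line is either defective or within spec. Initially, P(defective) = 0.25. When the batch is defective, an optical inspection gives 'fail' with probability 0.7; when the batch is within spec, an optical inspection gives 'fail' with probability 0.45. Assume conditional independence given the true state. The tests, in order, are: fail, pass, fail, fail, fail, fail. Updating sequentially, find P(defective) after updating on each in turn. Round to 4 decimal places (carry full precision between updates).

0.6235

After 'fail': P(defective) = 0.7·0.2500 / (0.7·0.2500 + 0.45·0.7500) ≈ 0.3415
After 'pass': P(defective) = 0.3·0.3415 / (0.3·0.3415 + 0.55·0.6585) ≈ 0.2205
After 'fail': P(defective) = 0.7·0.2205 / (0.7·0.2205 + 0.45·0.7795) ≈ 0.3055
After 'fail': P(defective) = 0.7·0.3055 / (0.7·0.3055 + 0.45·0.6945) ≈ 0.4063
After 'fail': P(defective) = 0.7·0.4063 / (0.7·0.4063 + 0.45·0.5937) ≈ 0.5156
After 'fail': P(defective) = 0.7·0.5156 / (0.7·0.5156 + 0.45·0.4844) ≈ 0.6235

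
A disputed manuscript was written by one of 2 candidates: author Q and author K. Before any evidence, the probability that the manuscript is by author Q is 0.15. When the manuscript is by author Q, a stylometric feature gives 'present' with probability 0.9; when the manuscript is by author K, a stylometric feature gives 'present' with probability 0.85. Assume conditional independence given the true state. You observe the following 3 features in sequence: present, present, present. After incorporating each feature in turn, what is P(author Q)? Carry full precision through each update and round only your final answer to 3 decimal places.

After 'present': P(author Q) = 0.9·0.1500 / (0.9·0.1500 + 0.85·0.8500) ≈ 0.1574
After 'present': P(author Q) = 0.9·0.1574 / (0.9·0.1574 + 0.85·0.8426) ≈ 0.1652
After 'present': P(author Q) = 0.9·0.1652 / (0.9·0.1652 + 0.85·0.8348) ≈ 0.1732

0.173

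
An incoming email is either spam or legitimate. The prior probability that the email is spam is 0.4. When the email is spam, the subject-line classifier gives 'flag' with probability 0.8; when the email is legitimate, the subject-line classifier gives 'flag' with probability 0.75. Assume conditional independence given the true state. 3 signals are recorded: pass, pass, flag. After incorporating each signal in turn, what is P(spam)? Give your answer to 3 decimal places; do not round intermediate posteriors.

After 'pass': P(spam) = 0.2·0.4000 / (0.2·0.4000 + 0.25·0.6000) ≈ 0.3478
After 'pass': P(spam) = 0.2·0.3478 / (0.2·0.3478 + 0.25·0.6522) ≈ 0.2991
After 'flag': P(spam) = 0.8·0.2991 / (0.8·0.2991 + 0.75·0.7009) ≈ 0.3128

0.313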